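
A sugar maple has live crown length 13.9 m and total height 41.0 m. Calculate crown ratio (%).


Formula: Crown Ratio = (Crown Length / Total Height) * 100
CR = (13.9 m / 41.0 m) * 100
CR = 0.339 * 100 = 33.9%

33.9


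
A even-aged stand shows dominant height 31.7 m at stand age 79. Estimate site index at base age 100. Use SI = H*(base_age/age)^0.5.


Formula: SI = H_dom * (base_age / age)^0.5
Age ratio = 100 / 79 = 1.26582
sqrt(age_ratio) = 1.12509
SI = 31.7 * 1.12509 = 35.7 m

35.7


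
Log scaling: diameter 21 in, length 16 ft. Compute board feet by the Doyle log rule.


Doyle: BF = (D - 4)^2 * L / 16
Adjusted diameter = 21 - 4 = 17 in
(D-4)^2 = 17^2 = 289
BF = 289 * 16 / 16 = 289 BF

289


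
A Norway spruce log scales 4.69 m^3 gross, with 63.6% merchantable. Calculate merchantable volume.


Formula: MV = V_total * (merchantable_pct / 100)
Merchantable fraction = 63.6% / 100 = 0.636
MV = 4.69 m^3 * 0.636 = 2.983 m^3

2.983


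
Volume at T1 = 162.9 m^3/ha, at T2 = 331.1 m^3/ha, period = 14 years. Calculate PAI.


Formula: PAI = (V_T2 - V_T1) / (T2 - T1)
Volume increment = 331.1 - 162.9 = 168.2 m^3/ha
PAI = 168.2 / 14 = 12.01 m^3/ha/year

12.01


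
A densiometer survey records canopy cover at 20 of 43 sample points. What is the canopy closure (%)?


Formula: Canopy closure = covered points / total points * 100
Closure = 20 / 43 * 100
Closure = 0.4651 * 100 = 46.5%

46.5


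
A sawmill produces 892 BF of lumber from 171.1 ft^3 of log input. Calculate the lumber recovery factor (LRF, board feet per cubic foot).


Formula: LRF = Lumber Output (BF) / Log Input (ft^3)
LRF = 892 BF / 171.1 ft^3
LRF = 5.21 BF/ft^3

5.21


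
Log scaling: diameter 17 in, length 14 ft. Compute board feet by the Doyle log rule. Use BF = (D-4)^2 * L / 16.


Doyle: BF = (D - 4)^2 * L / 16
Adjusted diameter = 17 - 4 = 13 in
(D-4)^2 = 13^2 = 169
BF = 169 * 14 / 16 = 148 BF

148


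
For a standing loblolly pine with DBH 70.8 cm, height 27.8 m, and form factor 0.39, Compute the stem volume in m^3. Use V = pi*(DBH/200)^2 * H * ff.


Formula: V = pi * (DBH/200)^2 * H * ff
Radius = DBH/200 = 70.8/200 = 0.354 m
Radius^2 = 0.354^2 = 0.125316 m^2
V = pi * 0.125316 * 27.8 * 0.39
V = 4.268 m^3

4.268


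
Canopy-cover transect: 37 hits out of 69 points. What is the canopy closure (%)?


Formula: Canopy closure = covered points / total points * 100
Closure = 37 / 69 * 100
Closure = 0.5362 * 100 = 53.6%

53.6


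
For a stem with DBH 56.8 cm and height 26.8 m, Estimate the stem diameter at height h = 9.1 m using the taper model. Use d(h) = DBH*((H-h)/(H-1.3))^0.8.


Taper: d(h) = DBH * ((H - h) / (H - 1.3))^0.8
Numerator = H - h = 26.8 - 9.1 = 17.7 m
Denominator = H - 1.3 = 26.8 - 1.3 = 25.5 m
Ratio = 17.7 / 25.5 = 0.69412
d = 56.8 * 0.69412^0.8 = 42.4 cm

42.4


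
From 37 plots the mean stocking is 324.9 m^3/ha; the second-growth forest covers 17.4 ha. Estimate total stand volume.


Formula: Total Volume = Mean Volume per ha * Total Area
Total Volume = 324.9 m^3/ha * 17.4 ha
Total Volume = 5653 m^3

5653


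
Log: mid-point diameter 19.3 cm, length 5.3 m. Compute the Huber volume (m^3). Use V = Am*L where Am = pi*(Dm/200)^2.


Huber: V = Am * L,  Am = pi*(Dm/200)^2
Am = pi*(19.3/200)^2 = 0.029255 m^2
V = 0.029255*5.3 = 0.1551 m^3

0.1551


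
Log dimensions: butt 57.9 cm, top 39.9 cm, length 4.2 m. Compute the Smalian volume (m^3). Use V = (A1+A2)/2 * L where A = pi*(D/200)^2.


Smalian: V = (A1 + A2)/2 * L,  A = pi*(D/200)^2
A1 = pi*(57.9/200)^2 = 0.263298 m^2
A2 = pi*(39.9/200)^2 = 0.125036 m^2
V = (0.263298+0.125036)/2*4.2 = 0.8155 m^3

0.8155


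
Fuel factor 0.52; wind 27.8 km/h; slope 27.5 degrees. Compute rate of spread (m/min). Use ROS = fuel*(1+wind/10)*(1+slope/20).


Formula: ROS = fuel * (1 + wind/10) * (1 + slope/20)
Wind factor = 1 + 27.8/10 = 3.78
Slope factor = 1 + 27.5/20 = 2.375
ROS = 0.52 * 3.78 * 2.375 = 4.67 m/min

4.67


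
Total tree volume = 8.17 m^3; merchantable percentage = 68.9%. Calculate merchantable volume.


Formula: MV = V_total * (merchantable_pct / 100)
Merchantable fraction = 68.9% / 100 = 0.689
MV = 8.17 m^3 * 0.689 = 5.629 m^3

5.629


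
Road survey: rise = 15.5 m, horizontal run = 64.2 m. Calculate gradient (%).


Formula: Gradient = rise / run * 100
Gradient = 15.5 / 64.2 * 100 = 24.1%

24.1


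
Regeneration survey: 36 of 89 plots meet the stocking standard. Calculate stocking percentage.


Formula: Stocking % = stocked plots / total plots * 100
Stocking = 36 / 89 * 100
Stocking = 0.4045 * 100 = 40.4%

40.4


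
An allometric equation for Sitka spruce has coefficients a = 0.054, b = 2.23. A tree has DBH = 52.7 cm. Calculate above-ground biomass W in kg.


Formula: W = a * DBH^b  (allometric power law)
DBH^b = 52.7^2.23 = 6912.5402
W = 0.054 * 6912.5402 = 373.3 kg

373.3


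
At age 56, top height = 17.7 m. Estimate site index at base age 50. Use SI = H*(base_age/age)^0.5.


Formula: SI = H_dom * (base_age / age)^0.5
Age ratio = 50 / 56 = 0.89286
sqrt(age_ratio) = 0.94491
SI = 17.7 * 0.94491 = 16.7 m

16.7


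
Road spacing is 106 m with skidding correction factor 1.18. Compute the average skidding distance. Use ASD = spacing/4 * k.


Formula: ASD = (spacing / 4) * correction
Uncorrected distance = spacing / 4 = 106 / 4 = 26.5 m
ASD = 26.5 * 1.18 = 31 m

31


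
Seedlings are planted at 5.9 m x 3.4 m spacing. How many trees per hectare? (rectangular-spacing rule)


Formula: TPH = 10000 m^2/ha / (spacing_x * spacing_y)
Area per tree = 5.9 m * 3.4 m = 20.06 m^2
TPH = 10000 / 20.06 = 499 trees/ha

499


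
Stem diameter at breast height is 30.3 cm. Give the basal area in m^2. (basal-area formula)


Formula: BA = pi * (DBH/2)^2 / 10000  (cm^2 to m^2)
Radius = DBH/2 = 30.3/2 = 15.15 cm
BA = pi * 15.15^2 / 10000
   = 721.0662 cm^2 / 10000
   = 0.0721 m^2

0.0721


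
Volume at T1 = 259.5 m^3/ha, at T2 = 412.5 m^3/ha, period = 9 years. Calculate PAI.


Formula: PAI = (V_T2 - V_T1) / (T2 - T1)
Volume increment = 412.5 - 259.5 = 153.0 m^3/ha
PAI = 153.0 / 9 = 17.0 m^3/ha/year

17.0


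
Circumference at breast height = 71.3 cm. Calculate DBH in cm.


Formula: DBH = C / pi
DBH = 71.3 / pi
pi = 3.14159...
DBH = 22.7 cm

22.7


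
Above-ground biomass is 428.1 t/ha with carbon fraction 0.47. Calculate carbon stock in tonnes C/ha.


Formula: Carbon Stock = Biomass * Carbon Fraction
C = 428.1 t/ha * 0.47
C = 201.2 t C/ha

201.2


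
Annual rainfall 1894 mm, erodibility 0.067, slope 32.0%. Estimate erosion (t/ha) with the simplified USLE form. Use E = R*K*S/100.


Formula: E = R * K * S / 100  (simplified USLE)
R * K = 1894 * 0.067 = 126.898
E = 126.898 * 32.0 / 100 = 40.61 t/ha

40.61


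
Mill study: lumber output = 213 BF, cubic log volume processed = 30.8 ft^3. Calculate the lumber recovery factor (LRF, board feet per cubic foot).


Formula: LRF = Lumber Output (BF) / Log Input (ft^3)
LRF = 213 BF / 30.8 ft^3
LRF = 6.92 BF/ft^3

6.92


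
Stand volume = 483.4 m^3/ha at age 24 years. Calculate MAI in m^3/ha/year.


Formula: MAI = Total Volume / Stand Age
MAI = 483.4 m^3/ha / 24 years
MAI = 20.14 m^3/ha/year

20.14


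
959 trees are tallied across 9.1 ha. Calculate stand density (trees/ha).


Formula: Stand Density = N_trees / Area_ha
Density = 959 trees / 9.1 ha
Density = 105 trees/ha

105


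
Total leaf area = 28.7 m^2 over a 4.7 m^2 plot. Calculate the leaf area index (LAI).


Formula: LAI = total leaf area / ground area  (dimensionless)
LAI = 28.7 m^2 / 4.7 m^2
LAI = 6.11

6.11


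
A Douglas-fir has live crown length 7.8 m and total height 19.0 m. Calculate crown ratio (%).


Formula: Crown Ratio = (Crown Length / Total Height) * 100
CR = (7.8 m / 19.0 m) * 100
CR = 0.4105 * 100 = 41.1%

41.1


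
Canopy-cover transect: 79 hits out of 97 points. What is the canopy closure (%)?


Formula: Canopy closure = covered points / total points * 100
Closure = 79 / 97 * 100
Closure = 0.8144 * 100 = 81.4%

81.4


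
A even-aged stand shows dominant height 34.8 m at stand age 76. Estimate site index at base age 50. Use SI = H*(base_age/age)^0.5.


Formula: SI = H_dom * (base_age / age)^0.5
Age ratio = 50 / 76 = 0.65789
sqrt(age_ratio) = 0.81111
SI = 34.8 * 0.81111 = 28.2 m

28.2


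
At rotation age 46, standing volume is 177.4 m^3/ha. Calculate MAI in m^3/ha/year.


Formula: MAI = Total Volume / Stand Age
MAI = 177.4 m^3/ha / 46 years
MAI = 3.86 m^3/ha/year

3.86


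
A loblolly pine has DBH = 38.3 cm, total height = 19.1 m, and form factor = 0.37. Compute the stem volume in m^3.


Formula: V = pi * (DBH/200)^2 * H * ff
Radius = DBH/200 = 38.3/200 = 0.1915 m
Radius^2 = 0.1915^2 = 0.03667225 m^2
V = pi * 0.03667225 * 19.1 * 0.37
V = 0.814 m^3

0.814


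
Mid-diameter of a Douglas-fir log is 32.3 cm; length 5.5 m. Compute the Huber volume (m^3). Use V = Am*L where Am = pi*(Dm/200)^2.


Huber: V = Am * L,  Am = pi*(Dm/200)^2
Am = pi*(32.3/200)^2 = 0.08194 m^2
V = 0.08194*5.5 = 0.4507 m^3

0.4507


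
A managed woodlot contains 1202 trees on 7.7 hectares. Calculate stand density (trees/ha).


Formula: Stand Density = N_trees / Area_ha
Density = 1202 trees / 7.7 ha
Density = 156 trees/ha

156


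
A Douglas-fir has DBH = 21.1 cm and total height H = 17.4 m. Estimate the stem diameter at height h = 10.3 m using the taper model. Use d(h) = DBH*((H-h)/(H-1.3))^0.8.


Taper: d(h) = DBH * ((H - h) / (H - 1.3))^0.8
Numerator = H - h = 17.4 - 10.3 = 7.1 m
Denominator = H - 1.3 = 17.4 - 1.3 = 16.1 m
Ratio = 7.1 / 16.1 = 0.44099
d = 21.1 * 0.44099^0.8 = 11.0 cm

11.0


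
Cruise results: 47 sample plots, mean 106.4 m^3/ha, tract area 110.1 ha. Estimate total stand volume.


Formula: Total Volume = Mean Volume per ha * Total Area
Total Volume = 106.4 m^3/ha * 110.1 ha
Total Volume = 11715 m^3

11715


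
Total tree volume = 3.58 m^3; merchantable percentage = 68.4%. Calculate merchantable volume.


Formula: MV = V_total * (merchantable_pct / 100)
Merchantable fraction = 68.4% / 100 = 0.684
MV = 3.58 m^3 * 0.684 = 2.449 m^3

2.449


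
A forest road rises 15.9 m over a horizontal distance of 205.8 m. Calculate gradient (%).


Formula: Gradient = rise / run * 100
Gradient = 15.9 / 205.8 * 100 = 7.7%

7.7


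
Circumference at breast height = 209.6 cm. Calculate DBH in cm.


Formula: DBH = C / pi
DBH = 209.6 / pi
pi = 3.14159...
DBH = 66.7 cm

66.7


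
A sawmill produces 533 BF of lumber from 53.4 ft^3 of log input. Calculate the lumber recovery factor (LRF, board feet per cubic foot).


Formula: LRF = Lumber Output (BF) / Log Input (ft^3)
LRF = 533 BF / 53.4 ft^3
LRF = 9.98 BF/ft^3

9.98


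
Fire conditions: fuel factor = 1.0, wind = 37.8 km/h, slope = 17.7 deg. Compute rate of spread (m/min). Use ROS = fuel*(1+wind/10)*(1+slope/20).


Formula: ROS = fuel * (1 + wind/10) * (1 + slope/20)
Wind factor = 1 + 37.8/10 = 4.78
Slope factor = 1 + 17.7/20 = 1.885
ROS = 1.0 * 4.78 * 1.885 = 9.01 m/min

9.01


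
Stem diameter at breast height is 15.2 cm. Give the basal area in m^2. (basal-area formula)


Formula: BA = pi * (DBH/2)^2 / 10000  (cm^2 to m^2)
Radius = DBH/2 = 15.2/2 = 7.6 cm
BA = pi * 7.6^2 / 10000
   = 181.4584 cm^2 / 10000
   = 0.0181 m^2

0.0181


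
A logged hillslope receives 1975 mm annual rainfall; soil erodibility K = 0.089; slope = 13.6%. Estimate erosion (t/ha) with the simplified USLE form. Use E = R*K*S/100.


Formula: E = R * K * S / 100  (simplified USLE)
R * K = 1975 * 0.089 = 175.775
E = 175.775 * 13.6 / 100 = 23.91 t/ha

23.91


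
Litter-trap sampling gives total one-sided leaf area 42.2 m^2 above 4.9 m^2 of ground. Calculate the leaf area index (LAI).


Formula: LAI = total leaf area / ground area  (dimensionless)
LAI = 42.2 m^2 / 4.9 m^2
LAI = 8.61

8.61


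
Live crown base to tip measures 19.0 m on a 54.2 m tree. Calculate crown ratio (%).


Formula: Crown Ratio = (Crown Length / Total Height) * 100
CR = (19.0 m / 54.2 m) * 100
CR = 0.3506 * 100 = 35.1%

35.1


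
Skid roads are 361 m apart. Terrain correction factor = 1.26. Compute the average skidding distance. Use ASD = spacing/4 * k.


Formula: ASD = (spacing / 4) * correction
Uncorrected distance = spacing / 4 = 361 / 4 = 90.25 m
ASD = 90.25 * 1.26 = 114 m

114


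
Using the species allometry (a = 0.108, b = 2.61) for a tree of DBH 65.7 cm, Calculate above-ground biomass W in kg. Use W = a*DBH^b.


Formula: W = a * DBH^b  (allometric power law)
DBH^b = 65.7^2.61 = 55442.8587
W = 0.108 * 55442.8587 = 5987.8 kg

5987.8


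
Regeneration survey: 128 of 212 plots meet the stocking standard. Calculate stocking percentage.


Formula: Stocking % = stocked plots / total plots * 100
Stocking = 128 / 212 * 100
Stocking = 0.6038 * 100 = 60.4%

60.4


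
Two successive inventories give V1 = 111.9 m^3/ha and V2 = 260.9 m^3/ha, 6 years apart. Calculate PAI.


Formula: PAI = (V_T2 - V_T1) / (T2 - T1)
Volume increment = 260.9 - 111.9 = 149.0 m^3/ha
PAI = 149.0 / 6 = 24.83 m^3/ha/year

24.83


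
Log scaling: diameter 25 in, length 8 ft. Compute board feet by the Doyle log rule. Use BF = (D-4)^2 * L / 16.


Doyle: BF = (D - 4)^2 * L / 16
Adjusted diameter = 25 - 4 = 21 in
(D-4)^2 = 21^2 = 441
BF = 441 * 8 / 16 = 221 BF

221


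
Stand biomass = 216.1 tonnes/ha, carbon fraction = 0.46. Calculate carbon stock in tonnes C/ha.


Formula: Carbon Stock = Biomass * Carbon Fraction
C = 216.1 t/ha * 0.46
C = 99.4 t C/ha

99.4


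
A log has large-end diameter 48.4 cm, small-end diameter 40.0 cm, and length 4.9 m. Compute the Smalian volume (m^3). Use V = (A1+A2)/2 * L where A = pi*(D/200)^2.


Smalian: V = (A1 + A2)/2 * L,  A = pi*(D/200)^2
A1 = pi*(48.4/200)^2 = 0.183984 m^2
A2 = pi*(40.0/200)^2 = 0.125664 m^2
V = (0.183984+0.125664)/2*4.9 = 0.7586 m^3

0.7586


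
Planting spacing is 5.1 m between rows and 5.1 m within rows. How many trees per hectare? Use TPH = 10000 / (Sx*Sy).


Formula: TPH = 10000 m^2/ha / (spacing_x * spacing_y)
Area per tree = 5.1 m * 5.1 m = 26.01 m^2
TPH = 10000 / 26.01 = 384 trees/ha

384


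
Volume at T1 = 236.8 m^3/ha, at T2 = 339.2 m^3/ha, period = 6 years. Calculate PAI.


Formula: PAI = (V_T2 - V_T1) / (T2 - T1)
Volume increment = 339.2 - 236.8 = 102.4 m^3/ha
PAI = 102.4 / 6 = 17.07 m^3/ha/year

17.07


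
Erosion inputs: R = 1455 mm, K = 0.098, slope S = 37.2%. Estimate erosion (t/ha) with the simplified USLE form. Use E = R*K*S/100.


Formula: E = R * K * S / 100  (simplified USLE)
R * K = 1455 * 0.098 = 142.59
E = 142.59 * 37.2 / 100 = 53.04 t/ha

53.04


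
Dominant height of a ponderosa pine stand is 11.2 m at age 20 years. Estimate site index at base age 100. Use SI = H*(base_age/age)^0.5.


Formula: SI = H_dom * (base_age / age)^0.5
Age ratio = 100 / 20 = 5.0
sqrt(age_ratio) = 2.23607
SI = 11.2 * 2.23607 = 25.0 m

25.0


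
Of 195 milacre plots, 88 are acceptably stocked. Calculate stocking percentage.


Formula: Stocking % = stocked plots / total plots * 100
Stocking = 88 / 195 * 100
Stocking = 0.4513 * 100 = 45.1%

45.1


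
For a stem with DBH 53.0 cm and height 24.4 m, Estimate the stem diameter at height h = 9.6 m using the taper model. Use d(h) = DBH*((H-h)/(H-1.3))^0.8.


Taper: d(h) = DBH * ((H - h) / (H - 1.3))^0.8
Numerator = H - h = 24.4 - 9.6 = 14.8 m
Denominator = H - 1.3 = 24.4 - 1.3 = 23.1 m
Ratio = 14.8 / 23.1 = 0.64069
d = 53.0 * 0.64069^0.8 = 37.1 cm

37.1


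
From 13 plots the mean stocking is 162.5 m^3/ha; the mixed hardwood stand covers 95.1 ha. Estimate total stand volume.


Formula: Total Volume = Mean Volume per ha * Total Area
Total Volume = 162.5 m^3/ha * 95.1 ha
Total Volume = 15454 m^3

15454


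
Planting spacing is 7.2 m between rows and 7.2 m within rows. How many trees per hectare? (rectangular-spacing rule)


Formula: TPH = 10000 m^2/ha / (spacing_x * spacing_y)
Area per tree = 7.2 m * 7.2 m = 51.84 m^2
TPH = 10000 / 51.84 = 193 trees/ha

193


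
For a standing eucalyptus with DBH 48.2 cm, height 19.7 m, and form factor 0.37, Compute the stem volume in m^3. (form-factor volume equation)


Formula: V = pi * (DBH/200)^2 * H * ff
Radius = DBH/200 = 48.2/200 = 0.241 m
Radius^2 = 0.241^2 = 0.058081 m^2
V = pi * 0.058081 * 19.7 * 0.37
V = 1.33 m^3

1.33


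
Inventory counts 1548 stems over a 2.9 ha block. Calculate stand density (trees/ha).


Formula: Stand Density = N_trees / Area_ha
Density = 1548 trees / 2.9 ha
Density = 534 trees/ha

534


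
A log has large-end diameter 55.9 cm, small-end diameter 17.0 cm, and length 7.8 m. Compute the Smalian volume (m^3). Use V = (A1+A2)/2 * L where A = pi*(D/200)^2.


Smalian: V = (A1 + A2)/2 * L,  A = pi*(D/200)^2
A1 = pi*(55.9/200)^2 = 0.245422 m^2
A2 = pi*(17.0/200)^2 = 0.022698 m^2
V = (0.245422+0.022698)/2*7.8 = 1.0457 m^3

1.0457


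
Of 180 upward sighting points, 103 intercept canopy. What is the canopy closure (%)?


Formula: Canopy closure = covered points / total points * 100
Closure = 103 / 180 * 100
Closure = 0.5722 * 100 = 57.2%

57.2


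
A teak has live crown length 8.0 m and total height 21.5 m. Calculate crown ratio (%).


Formula: Crown Ratio = (Crown Length / Total Height) * 100
CR = (8.0 m / 21.5 m) * 100
CR = 0.3721 * 100 = 37.2%

37.2


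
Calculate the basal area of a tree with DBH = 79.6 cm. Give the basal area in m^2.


Formula: BA = pi * (DBH/2)^2 / 10000  (cm^2 to m^2)
Radius = DBH/2 = 79.6/2 = 39.8 cm
BA = pi * 39.8^2 / 10000
   = 4976.4084 cm^2 / 10000
   = 0.4976 m^2

0.4976


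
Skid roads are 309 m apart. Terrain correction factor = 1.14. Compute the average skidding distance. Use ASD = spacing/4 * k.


Formula: ASD = (spacing / 4) * correction
Uncorrected distance = spacing / 4 = 309 / 4 = 77.25 m
ASD = 77.25 * 1.14 = 88 m

88


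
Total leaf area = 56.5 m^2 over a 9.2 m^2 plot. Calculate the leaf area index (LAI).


Formula: LAI = total leaf area / ground area  (dimensionless)
LAI = 56.5 m^2 / 9.2 m^2
LAI = 6.14

6.14


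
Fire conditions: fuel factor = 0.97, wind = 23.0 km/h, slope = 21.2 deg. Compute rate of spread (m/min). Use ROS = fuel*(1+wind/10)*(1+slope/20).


Formula: ROS = fuel * (1 + wind/10) * (1 + slope/20)
Wind factor = 1 + 23.0/10 = 3.3
Slope factor = 1 + 21.2/20 = 2.06
ROS = 0.97 * 3.3 * 2.06 = 6.59 m/min

6.59


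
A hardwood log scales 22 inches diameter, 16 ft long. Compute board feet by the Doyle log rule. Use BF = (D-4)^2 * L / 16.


Doyle: BF = (D - 4)^2 * L / 16
Adjusted diameter = 22 - 4 = 18 in
(D-4)^2 = 18^2 = 324
BF = 324 * 16 / 16 = 324 BF

324


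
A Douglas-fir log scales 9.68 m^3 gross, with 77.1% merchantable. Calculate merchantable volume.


Formula: MV = V_total * (merchantable_pct / 100)
Merchantable fraction = 77.1% / 100 = 0.771
MV = 9.68 m^3 * 0.771 = 7.463 m^3

7.463


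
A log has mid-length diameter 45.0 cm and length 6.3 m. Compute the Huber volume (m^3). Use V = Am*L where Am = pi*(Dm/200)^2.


Huber: V = Am * L,  Am = pi*(Dm/200)^2
Am = pi*(45.0/200)^2 = 0.159043 m^2
V = 0.159043*6.3 = 1.002 m^3

1.002


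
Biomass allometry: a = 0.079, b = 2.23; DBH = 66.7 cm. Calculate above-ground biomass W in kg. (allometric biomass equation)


Formula: W = a * DBH^b  (allometric power law)
DBH^b = 66.7^2.23 = 11689.6258
W = 0.079 * 11689.6258 = 923.5 kg

923.5


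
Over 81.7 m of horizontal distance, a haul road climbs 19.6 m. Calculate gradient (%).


Formula: Gradient = rise / run * 100
Gradient = 19.6 / 81.7 * 100 = 24.0%

24.0


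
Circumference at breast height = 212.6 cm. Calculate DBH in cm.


Formula: DBH = C / pi
DBH = 212.6 / pi
pi = 3.14159...
DBH = 67.7 cm

67.7


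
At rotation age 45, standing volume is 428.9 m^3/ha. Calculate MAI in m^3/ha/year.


Formula: MAI = Total Volume / Stand Age
MAI = 428.9 m^3/ha / 45 years
MAI = 9.53 m^3/ha/year

9.53


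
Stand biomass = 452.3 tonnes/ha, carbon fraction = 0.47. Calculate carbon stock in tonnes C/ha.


Formula: Carbon Stock = Biomass * Carbon Fraction
C = 452.3 t/ha * 0.47
C = 212.6 t C/ha

212.6


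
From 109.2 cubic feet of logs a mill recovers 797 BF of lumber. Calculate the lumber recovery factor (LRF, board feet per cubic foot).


Formula: LRF = Lumber Output (BF) / Log Input (ft^3)
LRF = 797 BF / 109.2 ft^3
LRF = 7.3 BF/ft^3

7.3


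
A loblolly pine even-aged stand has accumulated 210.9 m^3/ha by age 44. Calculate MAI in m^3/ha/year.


Formula: MAI = Total Volume / Stand Age
MAI = 210.9 m^3/ha / 44 years
MAI = 4.79 m^3/ha/year

4.79


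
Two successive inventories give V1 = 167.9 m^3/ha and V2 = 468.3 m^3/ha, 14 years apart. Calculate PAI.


Formula: PAI = (V_T2 - V_T1) / (T2 - T1)
Volume increment = 468.3 - 167.9 = 300.4 m^3/ha
PAI = 300.4 / 14 = 21.46 m^3/ha/year

21.46


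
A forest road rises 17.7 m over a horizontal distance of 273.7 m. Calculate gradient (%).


Formula: Gradient = rise / run * 100
Gradient = 17.7 / 273.7 * 100 = 6.5%

6.5


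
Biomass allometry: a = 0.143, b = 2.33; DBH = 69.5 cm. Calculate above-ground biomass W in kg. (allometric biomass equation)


Formula: W = a * DBH^b  (allometric power law)
DBH^b = 69.5^2.33 = 19580.5368
W = 0.143 * 19580.5368 = 2800.0 kg

2800.0


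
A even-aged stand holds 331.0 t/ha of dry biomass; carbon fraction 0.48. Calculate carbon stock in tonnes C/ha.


Formula: Carbon Stock = Biomass * Carbon Fraction
C = 331.0 t/ha * 0.48
C = 158.9 t C/ha

158.9


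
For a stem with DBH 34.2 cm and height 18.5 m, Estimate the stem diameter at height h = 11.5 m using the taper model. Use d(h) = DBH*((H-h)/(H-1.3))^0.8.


Taper: d(h) = DBH * ((H - h) / (H - 1.3))^0.8
Numerator = H - h = 18.5 - 11.5 = 7.0 m
Denominator = H - 1.3 = 18.5 - 1.3 = 17.2 m
Ratio = 7.0 / 17.2 = 0.40698
d = 34.2 * 0.40698^0.8 = 16.7 cm

16.7


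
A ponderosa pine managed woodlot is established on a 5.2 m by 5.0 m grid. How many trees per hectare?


Formula: TPH = 10000 m^2/ha / (spacing_x * spacing_y)
Area per tree = 5.2 m * 5.0 m = 26.0 m^2
TPH = 10000 / 26.0 = 385 trees/ha

385


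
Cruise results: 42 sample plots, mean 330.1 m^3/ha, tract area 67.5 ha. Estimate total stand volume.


Formula: Total Volume = Mean Volume per ha * Total Area
Total Volume = 330.1 m^3/ha * 67.5 ha
Total Volume = 22282 m^3

22282


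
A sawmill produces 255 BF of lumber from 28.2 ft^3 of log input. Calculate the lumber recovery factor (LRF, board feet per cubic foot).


Formula: LRF = Lumber Output (BF) / Log Input (ft^3)
LRF = 255 BF / 28.2 ft^3
LRF = 9.04 BF/ft^3

9.04


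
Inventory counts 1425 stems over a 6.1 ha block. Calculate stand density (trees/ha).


Formula: Stand Density = N_trees / Area_ha
Density = 1425 trees / 6.1 ha
Density = 234 trees/ha

234


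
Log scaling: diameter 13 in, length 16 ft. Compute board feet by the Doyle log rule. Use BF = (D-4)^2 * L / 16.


Doyle: BF = (D - 4)^2 * L / 16
Adjusted diameter = 13 - 4 = 9 in
(D-4)^2 = 9^2 = 81
BF = 81 * 16 / 16 = 81 BF

81


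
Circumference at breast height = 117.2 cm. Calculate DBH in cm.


Formula: DBH = C / pi
DBH = 117.2 / pi
pi = 3.14159...
DBH = 37.3 cm

37.3


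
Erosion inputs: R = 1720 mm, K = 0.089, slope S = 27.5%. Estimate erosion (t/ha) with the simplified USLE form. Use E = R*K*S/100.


Formula: E = R * K * S / 100  (simplified USLE)
R * K = 1720 * 0.089 = 153.08
E = 153.08 * 27.5 / 100 = 42.1 t/ha

42.1


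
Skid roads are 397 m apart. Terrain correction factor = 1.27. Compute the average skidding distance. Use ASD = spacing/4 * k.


Formula: ASD = (spacing / 4) * correction
Uncorrected distance = spacing / 4 = 397 / 4 = 99.25 m
ASD = 99.25 * 1.27 = 126 m

126


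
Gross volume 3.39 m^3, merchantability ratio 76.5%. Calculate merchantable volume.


Formula: MV = V_total * (merchantable_pct / 100)
Merchantable fraction = 76.5% / 100 = 0.765
MV = 3.39 m^3 * 0.765 = 2.593 m^3

2.593


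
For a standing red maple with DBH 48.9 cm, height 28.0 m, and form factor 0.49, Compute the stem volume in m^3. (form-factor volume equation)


Formula: V = pi * (DBH/200)^2 * H * ff
Radius = DBH/200 = 48.9/200 = 0.2445 m
Radius^2 = 0.2445^2 = 0.05978025 m^2
V = pi * 0.05978025 * 28.0 * 0.49
V = 2.577 m^3

2.577


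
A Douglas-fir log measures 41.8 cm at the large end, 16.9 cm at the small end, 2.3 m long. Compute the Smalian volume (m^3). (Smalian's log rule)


Smalian: V = (A1 + A2)/2 * L,  A = pi*(D/200)^2
A1 = pi*(41.8/200)^2 = 0.137228 m^2
A2 = pi*(16.9/200)^2 = 0.022432 m^2
V = (0.137228+0.022432)/2*2.3 = 0.1836 m^3

0.1836


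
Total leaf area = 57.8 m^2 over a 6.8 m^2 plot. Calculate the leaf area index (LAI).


Formula: LAI = total leaf area / ground area  (dimensionless)
LAI = 57.8 m^2 / 6.8 m^2
LAI = 8.5

8.5


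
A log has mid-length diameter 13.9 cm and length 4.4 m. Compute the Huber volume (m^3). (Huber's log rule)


Huber: V = Am * L,  Am = pi*(Dm/200)^2
Am = pi*(13.9/200)^2 = 0.015175 m^2
V = 0.015175*4.4 = 0.0668 m^3

0.0668


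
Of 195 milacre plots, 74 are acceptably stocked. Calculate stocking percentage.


Formula: Stocking % = stocked plots / total plots * 100
Stocking = 74 / 195 * 100
Stocking = 0.3795 * 100 = 37.9%

37.9


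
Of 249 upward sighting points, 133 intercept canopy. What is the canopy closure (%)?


Formula: Canopy closure = covered points / total points * 100
Closure = 133 / 249 * 100
Closure = 0.5341 * 100 = 53.4%

53.4


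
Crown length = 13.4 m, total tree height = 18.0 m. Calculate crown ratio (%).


Formula: Crown Ratio = (Crown Length / Total Height) * 100
CR = (13.4 m / 18.0 m) * 100
CR = 0.7444 * 100 = 74.4%

74.4


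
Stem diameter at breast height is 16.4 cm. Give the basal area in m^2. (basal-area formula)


Formula: BA = pi * (DBH/2)^2 / 10000  (cm^2 to m^2)
Radius = DBH/2 = 16.4/2 = 8.2 cm
BA = pi * 8.2^2 / 10000
   = 211.2407 cm^2 / 10000
   = 0.0211 m^2

0.0211


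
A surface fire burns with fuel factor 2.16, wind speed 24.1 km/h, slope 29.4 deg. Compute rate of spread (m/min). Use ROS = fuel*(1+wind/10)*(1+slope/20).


Formula: ROS = fuel * (1 + wind/10) * (1 + slope/20)
Wind factor = 1 + 24.1/10 = 3.41
Slope factor = 1 + 29.4/20 = 2.47
ROS = 2.16 * 3.41 * 2.47 = 18.19 m/min

18.19


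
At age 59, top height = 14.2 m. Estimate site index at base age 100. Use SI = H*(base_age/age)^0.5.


Formula: SI = H_dom * (base_age / age)^0.5
Age ratio = 100 / 59 = 1.69492
sqrt(age_ratio) = 1.30189
SI = 14.2 * 1.30189 = 18.5 m

18.5


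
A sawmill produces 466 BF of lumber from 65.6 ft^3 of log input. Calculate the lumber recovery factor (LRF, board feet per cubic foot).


Formula: LRF = Lumber Output (BF) / Log Input (ft^3)
LRF = 466 BF / 65.6 ft^3
LRF = 7.1 BF/ft^3

7.1


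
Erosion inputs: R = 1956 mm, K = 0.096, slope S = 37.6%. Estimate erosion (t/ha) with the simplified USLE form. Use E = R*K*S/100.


Formula: E = R * K * S / 100  (simplified USLE)
R * K = 1956 * 0.096 = 187.776
E = 187.776 * 37.6 / 100 = 70.6 t/ha

70.6


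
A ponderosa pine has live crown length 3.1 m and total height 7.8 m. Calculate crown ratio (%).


Formula: Crown Ratio = (Crown Length / Total Height) * 100
CR = (3.1 m / 7.8 m) * 100
CR = 0.3974 * 100 = 39.7%

39.7


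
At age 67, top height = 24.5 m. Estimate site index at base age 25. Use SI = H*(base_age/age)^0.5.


Formula: SI = H_dom * (base_age / age)^0.5
Age ratio = 25 / 67 = 0.37313
sqrt(age_ratio) = 0.61085
SI = 24.5 * 0.61085 = 15.0 m

15.0


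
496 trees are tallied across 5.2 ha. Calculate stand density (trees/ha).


Formula: Stand Density = N_trees / Area_ha
Density = 496 trees / 5.2 ha
Density = 95 trees/ha

95


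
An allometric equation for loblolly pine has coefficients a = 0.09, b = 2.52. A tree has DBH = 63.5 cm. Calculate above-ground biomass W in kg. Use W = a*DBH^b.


Formula: W = a * DBH^b  (allometric power law)
DBH^b = 63.5^2.52 = 34913.2106
W = 0.09 * 34913.2106 = 3142.2 kg

3142.2


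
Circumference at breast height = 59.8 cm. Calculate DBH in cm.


Formula: DBH = C / pi
DBH = 59.8 / pi
pi = 3.14159...
DBH = 19.0 cm

19.0


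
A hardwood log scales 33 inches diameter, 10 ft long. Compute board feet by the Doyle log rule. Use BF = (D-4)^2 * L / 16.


Doyle: BF = (D - 4)^2 * L / 16
Adjusted diameter = 33 - 4 = 29 in
(D-4)^2 = 29^2 = 841
BF = 841 * 10 / 16 = 526 BF

526


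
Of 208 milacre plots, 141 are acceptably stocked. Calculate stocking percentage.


Formula: Stocking % = stocked plots / total plots * 100
Stocking = 141 / 208 * 100
Stocking = 0.6779 * 100 = 67.8%

67.8


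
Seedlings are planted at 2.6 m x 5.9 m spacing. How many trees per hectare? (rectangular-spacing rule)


Formula: TPH = 10000 m^2/ha / (spacing_x * spacing_y)
Area per tree = 2.6 m * 5.9 m = 15.34 m^2
TPH = 10000 / 15.34 = 652 trees/ha

652


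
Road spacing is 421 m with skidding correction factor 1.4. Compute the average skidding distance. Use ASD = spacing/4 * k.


Formula: ASD = (spacing / 4) * correction
Uncorrected distance = spacing / 4 = 421 / 4 = 105.25 m
ASD = 105.25 * 1.4 = 147 m

147


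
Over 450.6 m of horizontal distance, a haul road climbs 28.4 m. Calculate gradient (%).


Formula: Gradient = rise / run * 100
Gradient = 28.4 / 450.6 * 100 = 6.3%

6.3


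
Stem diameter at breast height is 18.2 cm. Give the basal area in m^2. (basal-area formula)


Formula: BA = pi * (DBH/2)^2 / 10000  (cm^2 to m^2)
Radius = DBH/2 = 18.2/2 = 9.1 cm
BA = pi * 9.1^2 / 10000
   = 260.1553 cm^2 / 10000
   = 0.026 m^2

0.026


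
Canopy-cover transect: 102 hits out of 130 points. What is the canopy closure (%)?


Formula: Canopy closure = covered points / total points * 100
Closure = 102 / 130 * 100
Closure = 0.7846 * 100 = 78.5%

78.5


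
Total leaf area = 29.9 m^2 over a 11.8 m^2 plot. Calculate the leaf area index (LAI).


Formula: LAI = total leaf area / ground area  (dimensionless)
LAI = 29.9 m^2 / 11.8 m^2
LAI = 2.53

2.53


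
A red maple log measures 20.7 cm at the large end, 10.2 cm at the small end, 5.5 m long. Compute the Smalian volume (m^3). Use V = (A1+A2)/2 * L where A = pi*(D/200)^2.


Smalian: V = (A1 + A2)/2 * L,  A = pi*(D/200)^2
A1 = pi*(20.7/200)^2 = 0.033654 m^2
A2 = pi*(10.2/200)^2 = 0.008171 m^2
V = (0.033654+0.008171)/2*5.5 = 0.115 m^3

0.115


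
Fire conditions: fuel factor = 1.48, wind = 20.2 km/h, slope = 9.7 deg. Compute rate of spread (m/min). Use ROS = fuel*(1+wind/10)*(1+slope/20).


Formula: ROS = fuel * (1 + wind/10) * (1 + slope/20)
Wind factor = 1 + 20.2/10 = 3.02
Slope factor = 1 + 9.7/20 = 1.485
ROS = 1.48 * 3.02 * 1.485 = 6.64 m/min

6.64


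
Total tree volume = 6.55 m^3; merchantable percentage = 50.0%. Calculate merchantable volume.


Formula: MV = V_total * (merchantable_pct / 100)
Merchantable fraction = 50.0% / 100 = 0.5
MV = 6.55 m^3 * 0.5 = 3.275 m^3

3.275


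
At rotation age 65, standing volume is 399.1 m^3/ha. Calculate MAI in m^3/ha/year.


Formula: MAI = Total Volume / Stand Age
MAI = 399.1 m^3/ha / 65 years
MAI = 6.14 m^3/ha/year

6.14


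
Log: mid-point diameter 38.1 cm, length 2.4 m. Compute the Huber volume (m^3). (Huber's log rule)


Huber: V = Am * L,  Am = pi*(Dm/200)^2
Am = pi*(38.1/200)^2 = 0.114009 m^2
V = 0.114009*2.4 = 0.2736 m^3

0.2736


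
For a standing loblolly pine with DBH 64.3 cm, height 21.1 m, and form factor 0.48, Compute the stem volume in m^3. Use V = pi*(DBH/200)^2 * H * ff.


Formula: V = pi * (DBH/200)^2 * H * ff
Radius = DBH/200 = 64.3/200 = 0.3215 m
Radius^2 = 0.3215^2 = 0.10336225 m^2
V = pi * 0.10336225 * 21.1 * 0.48
V = 3.289 m^3

3.289


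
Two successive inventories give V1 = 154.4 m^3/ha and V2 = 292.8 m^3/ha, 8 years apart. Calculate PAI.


Formula: PAI = (V_T2 - V_T1) / (T2 - T1)
Volume increment = 292.8 - 154.4 = 138.4 m^3/ha
PAI = 138.4 / 8 = 17.3 m^3/ha/year

17.3


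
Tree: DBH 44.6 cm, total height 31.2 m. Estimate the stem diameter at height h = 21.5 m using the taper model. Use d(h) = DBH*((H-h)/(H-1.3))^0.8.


Taper: d(h) = DBH * ((H - h) / (H - 1.3))^0.8
Numerator = H - h = 31.2 - 21.5 = 9.7 m
Denominator = H - 1.3 = 31.2 - 1.3 = 29.9 m
Ratio = 9.7 / 29.9 = 0.32441
d = 44.6 * 0.32441^0.8 = 18.1 cm

18.1


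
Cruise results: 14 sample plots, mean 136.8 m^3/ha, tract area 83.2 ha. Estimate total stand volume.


Formula: Total Volume = Mean Volume per ha * Total Area
Total Volume = 136.8 m^3/ha * 83.2 ha
Total Volume = 11382 m^3

11382


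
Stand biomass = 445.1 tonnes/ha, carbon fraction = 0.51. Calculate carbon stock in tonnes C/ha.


Formula: Carbon Stock = Biomass * Carbon Fraction
C = 445.1 t/ha * 0.51
C = 227.0 t C/ha

227.0


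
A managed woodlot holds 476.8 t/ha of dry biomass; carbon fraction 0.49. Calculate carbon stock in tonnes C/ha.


Formula: Carbon Stock = Biomass * Carbon Fraction
C = 476.8 t/ha * 0.49
C = 233.6 t C/ha

233.6


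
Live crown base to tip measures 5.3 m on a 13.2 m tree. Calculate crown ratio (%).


Formula: Crown Ratio = (Crown Length / Total Height) * 100
CR = (5.3 m / 13.2 m) * 100
CR = 0.4015 * 100 = 40.2%

40.2


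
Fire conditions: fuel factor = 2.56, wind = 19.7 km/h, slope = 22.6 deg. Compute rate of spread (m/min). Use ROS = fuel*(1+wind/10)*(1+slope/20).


Formula: ROS = fuel * (1 + wind/10) * (1 + slope/20)
Wind factor = 1 + 19.7/10 = 2.97
Slope factor = 1 + 22.6/20 = 2.13
ROS = 2.56 * 2.97 * 2.13 = 16.19 m/min

16.19


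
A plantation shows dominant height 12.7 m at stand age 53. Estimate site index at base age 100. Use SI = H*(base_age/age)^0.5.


Formula: SI = H_dom * (base_age / age)^0.5
Age ratio = 100 / 53 = 1.88679
sqrt(age_ratio) = 1.37361
SI = 12.7 * 1.37361 = 17.4 m

17.4


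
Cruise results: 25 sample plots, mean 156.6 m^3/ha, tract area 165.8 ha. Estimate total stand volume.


Formula: Total Volume = Mean Volume per ha * Total Area
Total Volume = 156.6 m^3/ha * 165.8 ha
Total Volume = 25964 m^3

25964


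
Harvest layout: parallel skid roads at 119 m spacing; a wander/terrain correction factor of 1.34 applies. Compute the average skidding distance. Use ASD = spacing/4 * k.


Formula: ASD = (spacing / 4) * correction
Uncorrected distance = spacing / 4 = 119 / 4 = 29.75 m
ASD = 29.75 * 1.34 = 40 m

40


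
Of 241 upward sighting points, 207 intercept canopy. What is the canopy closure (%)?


Formula: Canopy closure = covered points / total points * 100
Closure = 207 / 241 * 100
Closure = 0.8589 * 100 = 85.9%

85.9


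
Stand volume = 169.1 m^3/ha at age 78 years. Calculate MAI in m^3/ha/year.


Formula: MAI = Total Volume / Stand Age
MAI = 169.1 m^3/ha / 78 years
MAI = 2.17 m^3/ha/year

2.17


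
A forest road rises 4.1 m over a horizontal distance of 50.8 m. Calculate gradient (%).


Formula: Gradient = rise / run * 100
Gradient = 4.1 / 50.8 * 100 = 8.1%

8.1


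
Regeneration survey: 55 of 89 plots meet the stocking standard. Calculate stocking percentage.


Formula: Stocking % = stocked plots / total plots * 100
Stocking = 55 / 89 * 100
Stocking = 0.618 * 100 = 61.8%

61.8


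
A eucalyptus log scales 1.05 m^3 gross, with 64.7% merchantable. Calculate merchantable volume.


Formula: MV = V_total * (merchantable_pct / 100)
Merchantable fraction = 64.7% / 100 = 0.647
MV = 1.05 m^3 * 0.647 = 0.679 m^3

0.679


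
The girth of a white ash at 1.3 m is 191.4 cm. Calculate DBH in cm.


Formula: DBH = C / pi
DBH = 191.4 / pi
pi = 3.14159...
DBH = 60.9 cm

60.9


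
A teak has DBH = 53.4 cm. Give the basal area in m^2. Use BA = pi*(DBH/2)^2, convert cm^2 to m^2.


Formula: BA = pi * (DBH/2)^2 / 10000  (cm^2 to m^2)
Radius = DBH/2 = 53.4/2 = 26.7 cm
BA = pi * 26.7^2 / 10000
   = 2239.61 cm^2 / 10000
   = 0.224 m^2

0.224


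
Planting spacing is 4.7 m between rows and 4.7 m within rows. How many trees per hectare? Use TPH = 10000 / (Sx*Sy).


Formula: TPH = 10000 m^2/ha / (spacing_x * spacing_y)
Area per tree = 4.7 m * 4.7 m = 22.09 m^2
TPH = 10000 / 22.09 = 453 trees/ha

453


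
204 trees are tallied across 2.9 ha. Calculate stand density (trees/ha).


Formula: Stand Density = N_trees / Area_ha
Density = 204 trees / 2.9 ha
Density = 70 trees/ha

70


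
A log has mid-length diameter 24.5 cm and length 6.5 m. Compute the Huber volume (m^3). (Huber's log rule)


Huber: V = Am * L,  Am = pi*(Dm/200)^2
Am = pi*(24.5/200)^2 = 0.047144 m^2
V = 0.047144*6.5 = 0.3064 m^3

0.3064


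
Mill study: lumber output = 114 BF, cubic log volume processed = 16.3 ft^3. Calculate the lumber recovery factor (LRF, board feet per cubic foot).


Formula: LRF = Lumber Output (BF) / Log Input (ft^3)
LRF = 114 BF / 16.3 ft^3
LRF = 6.99 BF/ft^3

6.99


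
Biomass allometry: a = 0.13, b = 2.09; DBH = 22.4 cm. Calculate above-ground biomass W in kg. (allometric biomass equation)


Formula: W = a * DBH^b  (allometric power law)
DBH^b = 22.4^2.09 = 663.7711
W = 0.13 * 663.7711 = 86.3 kg

86.3


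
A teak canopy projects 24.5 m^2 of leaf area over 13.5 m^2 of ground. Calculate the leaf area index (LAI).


Formula: LAI = total leaf area / ground area  (dimensionless)
LAI = 24.5 m^2 / 13.5 m^2
LAI = 1.81

1.81


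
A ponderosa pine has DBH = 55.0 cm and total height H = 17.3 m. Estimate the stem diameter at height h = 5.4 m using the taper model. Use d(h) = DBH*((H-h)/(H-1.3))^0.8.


Taper: d(h) = DBH * ((H - h) / (H - 1.3))^0.8
Numerator = H - h = 17.3 - 5.4 = 11.9 m
Denominator = H - 1.3 = 17.3 - 1.3 = 16.0 m
Ratio = 11.9 / 16.0 = 0.74375
d = 55.0 * 0.74375^0.8 = 43.4 cm

43.4


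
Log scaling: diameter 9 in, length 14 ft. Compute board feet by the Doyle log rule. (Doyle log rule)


Doyle: BF = (D - 4)^2 * L / 16
Adjusted diameter = 9 - 4 = 5 in
(D-4)^2 = 5^2 = 25
BF = 25 * 14 / 16 = 22 BF

22


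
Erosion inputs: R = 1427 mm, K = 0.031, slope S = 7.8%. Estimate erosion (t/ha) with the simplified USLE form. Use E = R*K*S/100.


Formula: E = R * K * S / 100  (simplified USLE)
R * K = 1427 * 0.031 = 44.237
E = 44.237 * 7.8 / 100 = 3.45 t/ha

3.45


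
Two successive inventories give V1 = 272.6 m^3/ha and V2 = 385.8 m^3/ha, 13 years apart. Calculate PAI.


Formula: PAI = (V_T2 - V_T1) / (T2 - T1)
Volume increment = 385.8 - 272.6 = 113.2 m^3/ha
PAI = 113.2 / 13 = 8.71 m^3/ha/year

8.71


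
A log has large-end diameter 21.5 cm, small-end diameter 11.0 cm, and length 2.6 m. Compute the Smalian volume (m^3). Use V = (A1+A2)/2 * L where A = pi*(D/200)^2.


Smalian: V = (A1 + A2)/2 * L,  A = pi*(D/200)^2
A1 = pi*(21.5/200)^2 = 0.036305 m^2
A2 = pi*(11.0/200)^2 = 0.009503 m^2
V = (0.036305+0.009503)/2*2.6 = 0.0596 m^3

0.0596


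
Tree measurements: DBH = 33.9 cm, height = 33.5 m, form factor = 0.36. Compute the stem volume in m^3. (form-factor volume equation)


Formula: V = pi * (DBH/200)^2 * H * ff
Radius = DBH/200 = 33.9/200 = 0.1695 m
Radius^2 = 0.1695^2 = 0.02873025 m^2
V = pi * 0.02873025 * 33.5 * 0.36
V = 1.089 m^3

1.089


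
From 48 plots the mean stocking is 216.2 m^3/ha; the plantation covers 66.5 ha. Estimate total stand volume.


Formula: Total Volume = Mean Volume per ha * Total Area
Total Volume = 216.2 m^3/ha * 66.5 ha
Total Volume = 14377 m^3

14377


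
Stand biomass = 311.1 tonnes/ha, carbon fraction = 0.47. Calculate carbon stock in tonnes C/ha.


Formula: Carbon Stock = Biomass * Carbon Fraction
C = 311.1 t/ha * 0.47
C = 146.2 t C/ha

146.2


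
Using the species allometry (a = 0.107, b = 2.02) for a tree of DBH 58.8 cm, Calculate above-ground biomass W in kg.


Formula: W = a * DBH^b  (allometric power law)
DBH^b = 58.8^2.02 = 3750.958
W = 0.107 * 3750.958 = 401.4 kg

401.4


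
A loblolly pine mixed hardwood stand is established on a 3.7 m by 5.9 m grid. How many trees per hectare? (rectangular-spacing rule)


Formula: TPH = 10000 m^2/ha / (spacing_x * spacing_y)
Area per tree = 3.7 m * 5.9 m = 21.83 m^2
TPH = 10000 / 21.83 = 458 trees/ha

458
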